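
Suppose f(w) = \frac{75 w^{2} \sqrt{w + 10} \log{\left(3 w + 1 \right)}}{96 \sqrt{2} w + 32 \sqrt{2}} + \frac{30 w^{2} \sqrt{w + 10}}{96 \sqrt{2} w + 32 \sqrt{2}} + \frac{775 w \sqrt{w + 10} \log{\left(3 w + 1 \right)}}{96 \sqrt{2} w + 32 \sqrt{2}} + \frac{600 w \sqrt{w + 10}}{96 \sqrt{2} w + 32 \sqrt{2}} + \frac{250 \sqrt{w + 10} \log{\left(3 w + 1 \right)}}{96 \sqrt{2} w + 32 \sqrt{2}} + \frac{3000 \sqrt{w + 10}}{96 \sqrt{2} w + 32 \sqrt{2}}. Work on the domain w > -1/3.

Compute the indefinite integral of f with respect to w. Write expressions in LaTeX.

F(w) = \frac{\sqrt{2} \left(5 w^{2} \sqrt{w + 10} \log{\left(3 w + 1 \right)} + 100 w \sqrt{w + 10} \log{\left(3 w + 1 \right)} + 500 \sqrt{w + 10} \log{\left(3 w + 1 \right)}\right)}{32} + C

Recognize the product-rule pattern: f = u'v + uv' with u = \frac{5 \left(\frac{w}{2} + 5\right)^{\frac{5}{2}}}{4}, v = \log{\left(3 w + 1 \right)}, so integration by parts undoes it.
Check: d/dw[\frac{\sqrt{2} \left(5 w^{2} \sqrt{w + 10} \log{\left(3 w + 1 \right)} + 100 w \sqrt{w + 10} \log{\left(3 w + 1 \right)} + 500 \sqrt{w + 10} \log{\left(3 w + 1 \right)}\right)}{32}] = \frac{75 \sqrt{2} w^{3} \log{\left(3 w + 1 \right)} + 30 \sqrt{2} w^{3} + 1525 \sqrt{2} w^{2} \log{\left(3 w + 1 \right)} + 900 \sqrt{2} w^{2} + 8000 \sqrt{2} w \log{\left(3 w + 1 \right)} + 9000 \sqrt{2} w + 2500 \sqrt{2} \log{\left(3 w + 1 \right)} + 30000 \sqrt{2}}{192 w \sqrt{w + 10} + 64 \sqrt{w + 10}}, which equals f(w).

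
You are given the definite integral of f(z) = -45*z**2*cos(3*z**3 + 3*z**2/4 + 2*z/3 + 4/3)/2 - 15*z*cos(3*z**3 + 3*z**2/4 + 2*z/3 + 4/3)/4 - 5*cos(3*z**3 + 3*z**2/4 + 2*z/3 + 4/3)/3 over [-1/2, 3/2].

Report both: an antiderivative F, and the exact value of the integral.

f matches the chain-rule pattern g'(h)*h' with inner function h(z) = 3*z**3 + 3*z**2/4 + 2*z/3 + 4/3; substituting u = h(z) collapses the integral.
F(z) = -5*sin(3*z**3 + 3*z**2/4 + 2*z/3 + 4/3)/2 is an antiderivative of f.
Check: d/dz[-5*sin(3*z**3 + 3*z**2/4 + 2*z/3 + 4/3)/2] = -45*z**2*cos(3*z**3 + 3*z**2/4 + 2*z/3 + 4/3)/2 - 15*z*cos(3*z**3 + 3*z**2/4 + 2*z/3 + 4/3)/4 - 5*cos(3*z**3 + 3*z**2/4 + 2*z/3 + 4/3)/3 = f(z).
F(3/2) = -5*sin(679/48)/2; F(-1/2) = -5*sin(13/16)/2.
Integral = F(3/2) - F(-1/2) = -5*sin(679/48)/2 + 5*sin(13/16)/2.

Antiderivative: F(z) = -5*sin(3*z**3 + 3*z**2/4 + 2*z/3 + 4/3)/2; value = -5*sin(679/48)/2 + 5*sin(13/16)/2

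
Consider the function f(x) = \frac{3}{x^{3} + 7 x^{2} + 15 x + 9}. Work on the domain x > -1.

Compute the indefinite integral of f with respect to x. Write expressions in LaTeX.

The denominator factors as \left(x + 1\right) \left(x + 3\right)^{2}; partial fractions split f into directly integrable pieces: - \frac{3}{4 \left(x + 3\right)} - \frac{3}{2 \left(x + 3\right)^{2}} + \frac{3}{4 \left(x + 1\right)}.
Check: d/dx[\frac{3 \left(\left(x + 3\right) \log{\left(x + 1 \right)} - \left(x + 3\right) \log{\left(x + 3 \right)} + 2\right)}{4 \left(x + 3\right)}] = \frac{3}{x^{3} + 7 x^{2} + 15 x + 9} = f(x).

F(x) = \frac{3 \left(\left(x + 3\right) \log{\left(x + 1 \right)} - \left(x + 3\right) \log{\left(x + 3 \right)} + 2\right)}{4 \left(x + 3\right)} + C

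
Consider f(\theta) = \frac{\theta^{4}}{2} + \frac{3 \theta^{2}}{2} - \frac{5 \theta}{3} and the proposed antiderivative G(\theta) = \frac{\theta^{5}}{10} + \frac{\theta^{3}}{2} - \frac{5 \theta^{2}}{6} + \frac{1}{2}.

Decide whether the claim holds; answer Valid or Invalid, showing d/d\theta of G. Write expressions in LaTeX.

d/d\theta[G] = \frac{\theta^{4}}{2} + \frac{3 \theta^{2}}{2} - \frac{5 \theta}{3}
This equals f(\theta) exactly, so the claim holds.

Valid. The derivative of G reproduces f.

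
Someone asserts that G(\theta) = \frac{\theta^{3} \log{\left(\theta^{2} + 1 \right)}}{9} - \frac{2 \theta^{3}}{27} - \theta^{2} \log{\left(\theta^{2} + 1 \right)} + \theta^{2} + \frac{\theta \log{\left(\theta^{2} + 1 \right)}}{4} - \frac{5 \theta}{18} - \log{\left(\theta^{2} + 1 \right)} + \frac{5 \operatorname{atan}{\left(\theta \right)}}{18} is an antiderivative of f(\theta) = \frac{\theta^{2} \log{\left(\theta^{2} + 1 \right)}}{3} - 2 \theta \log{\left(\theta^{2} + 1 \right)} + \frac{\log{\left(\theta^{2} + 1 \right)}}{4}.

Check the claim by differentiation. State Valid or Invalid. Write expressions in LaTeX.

d/d\theta[G] = \frac{\theta^{2} \log{\left(\theta^{2} + 1 \right)}}{3} - 2 \theta \log{\left(\theta^{2} + 1 \right)} + \frac{\log{\left(\theta^{2} + 1 \right)}}{4}
This equals f(\theta) exactly, so the claim holds.

Valid - the claim checks out under differentiation.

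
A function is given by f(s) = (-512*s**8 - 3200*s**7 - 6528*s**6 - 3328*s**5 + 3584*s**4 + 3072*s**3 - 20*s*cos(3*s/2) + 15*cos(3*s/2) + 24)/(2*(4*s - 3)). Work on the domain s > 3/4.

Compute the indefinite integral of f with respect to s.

A first test for any F(s): its s-derivative must equal f(s) identically.
Check: d/ds[-(24*s**8 + 192*s**7 + 576*s**6 + 768*s**5 + 384*s**4 - 9*log(2*s - 3/2) + 5*sin(3*s/2))/3] = (-512*s**8 - 3200*s**7 - 6528*s**6 - 3328*s**5 + 3584*s**4 + 3072*s**3 - 20*s*cos(3*s/2) + 15*cos(3*s/2) + 24)/(8*s - 6), which equals f(s).

F(s) = -(24*s**8 + 192*s**7 + 576*s**6 + 768*s**5 + 384*s**4 - 9*log(2*s - 3/2) + 5*sin(3*s/2))/3 + C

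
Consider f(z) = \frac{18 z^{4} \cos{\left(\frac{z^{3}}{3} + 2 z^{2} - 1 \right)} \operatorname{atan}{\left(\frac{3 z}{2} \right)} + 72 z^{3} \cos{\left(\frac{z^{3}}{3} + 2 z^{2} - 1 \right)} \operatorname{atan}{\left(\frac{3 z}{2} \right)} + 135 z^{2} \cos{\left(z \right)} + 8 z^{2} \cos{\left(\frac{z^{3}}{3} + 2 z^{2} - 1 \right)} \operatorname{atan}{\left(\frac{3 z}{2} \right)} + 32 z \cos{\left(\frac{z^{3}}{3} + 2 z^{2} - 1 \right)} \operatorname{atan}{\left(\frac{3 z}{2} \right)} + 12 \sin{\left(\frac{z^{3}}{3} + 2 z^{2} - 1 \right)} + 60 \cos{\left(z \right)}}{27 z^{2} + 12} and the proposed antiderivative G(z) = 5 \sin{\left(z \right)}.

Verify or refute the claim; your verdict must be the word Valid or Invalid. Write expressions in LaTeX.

d/dz[G] = 5 \cos{\left(z \right)}
d/dz[G] - f(z) = \frac{- 18 z^{4} \cos{\left(\frac{z^{3}}{3} + 2 z^{2} - 1 \right)} \operatorname{atan}{\left(\frac{3 z}{2} \right)} - 72 z^{3} \cos{\left(\frac{z^{3}}{3} + 2 z^{2} - 1 \right)} \operatorname{atan}{\left(\frac{3 z}{2} \right)} - 8 z^{2} \cos{\left(\frac{z^{3}}{3} + 2 z^{2} - 1 \right)} \operatorname{atan}{\left(\frac{3 z}{2} \right)} - 32 z \cos{\left(\frac{z^{3}}{3} + 2 z^{2} - 1 \right)} \operatorname{atan}{\left(\frac{3 z}{2} \right)} - 12 \sin{\left(\frac{z^{3}}{3} + 2 z^{2} - 1 \right)}}{27 z^{2} + 12} != 0.

Invalid: d/dz[G] - f = \frac{- 18 z^{4} \cos{\left(\frac{z^{3}}{3} + 2 z^{2} - 1 \right)} \operatorname{atan}{\left(\frac{3 z}{2} \right)} - 72 z^{3} \cos{\left(\frac{z^{3}}{3} + 2 z^{2} - 1 \right)} \operatorname{atan}{\left(\frac{3 z}{2} \right)} - 8 z^{2} \cos{\left(\frac{z^{3}}{3} + 2 z^{2} - 1 \right)} \operatorname{atan}{\left(\frac{3 z}{2} \right)} - 32 z \cos{\left(\frac{z^{3}}{3} + 2 z^{2} - 1 \right)} \operatorname{atan}{\left(\frac{3 z}{2} \right)} - 12 \sin{\left(\frac{z^{3}}{3} + 2 z^{2} - 1 \right)}}{27 z^{2} + 12}, which is not 0.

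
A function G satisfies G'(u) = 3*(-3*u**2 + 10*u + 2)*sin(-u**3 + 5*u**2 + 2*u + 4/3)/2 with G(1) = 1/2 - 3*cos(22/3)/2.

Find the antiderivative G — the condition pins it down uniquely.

The substitution w = -u**3 + 5*u**2 + 2*u + 4/3 works: G'(u) is exactly (dG/dw)*(dw/du) for that inner function.
A general antiderivative is -3*cos(-u**3 + 5*u**2 + 2*u + 4/3)/2 + C.
The condition gives C = 1/2 - 3*cos(22/3)/2 - (-3*cos(22/3)/2) = 1/2.
So G(u) = (1 - 3*cos(-u**3 + 5*u**2 + 2*u + 4/3))/2.
Check: d/du[(1 - 3*cos(-u**3 + 5*u**2 + 2*u + 4/3))/2] = -9*u**2*sin(-u**3 + 5*u**2 + 2*u + 4/3)/2 + 15*u*sin(-u**3 + 5*u**2 + 2*u + 4/3) + 3*sin(-u**3 + 5*u**2 + 2*u + 4/3), which equals G'(u).

G(u) = (1 - 3*cos(-u**3 + 5*u**2 + 2*u + 4/3))/2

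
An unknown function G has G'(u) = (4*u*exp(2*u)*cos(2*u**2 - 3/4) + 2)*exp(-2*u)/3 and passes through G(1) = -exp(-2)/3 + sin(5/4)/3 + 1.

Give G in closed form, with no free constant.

Differentiate the proposed G(u) back; it has to land on the given G'(u).
A general antiderivative is sin(2*u**2 - 3/4)/3 - exp(-2*u)/3 + C.
The condition gives C = -exp(-2)/3 + sin(5/4)/3 + 1 - (-exp(-2)/3 + sin(5/4)/3) = 1.
So G(u) = (exp(2*u)*sin(2*u**2 - 3/4) + 3*exp(2*u) - 1)*exp(-2*u)/3.
Check: d/du[(exp(2*u)*sin(2*u**2 - 3/4) + 3*exp(2*u) - 1)*exp(-2*u)/3] = (4*u*exp(2*u)*cos(2*u**2 - 3/4) + 2)*exp(-2*u)/3 = G'(u).

G(u) = (exp(2*u)*sin(2*u**2 - 3/4) + 3*exp(2*u) - 1)*exp(-2*u)/3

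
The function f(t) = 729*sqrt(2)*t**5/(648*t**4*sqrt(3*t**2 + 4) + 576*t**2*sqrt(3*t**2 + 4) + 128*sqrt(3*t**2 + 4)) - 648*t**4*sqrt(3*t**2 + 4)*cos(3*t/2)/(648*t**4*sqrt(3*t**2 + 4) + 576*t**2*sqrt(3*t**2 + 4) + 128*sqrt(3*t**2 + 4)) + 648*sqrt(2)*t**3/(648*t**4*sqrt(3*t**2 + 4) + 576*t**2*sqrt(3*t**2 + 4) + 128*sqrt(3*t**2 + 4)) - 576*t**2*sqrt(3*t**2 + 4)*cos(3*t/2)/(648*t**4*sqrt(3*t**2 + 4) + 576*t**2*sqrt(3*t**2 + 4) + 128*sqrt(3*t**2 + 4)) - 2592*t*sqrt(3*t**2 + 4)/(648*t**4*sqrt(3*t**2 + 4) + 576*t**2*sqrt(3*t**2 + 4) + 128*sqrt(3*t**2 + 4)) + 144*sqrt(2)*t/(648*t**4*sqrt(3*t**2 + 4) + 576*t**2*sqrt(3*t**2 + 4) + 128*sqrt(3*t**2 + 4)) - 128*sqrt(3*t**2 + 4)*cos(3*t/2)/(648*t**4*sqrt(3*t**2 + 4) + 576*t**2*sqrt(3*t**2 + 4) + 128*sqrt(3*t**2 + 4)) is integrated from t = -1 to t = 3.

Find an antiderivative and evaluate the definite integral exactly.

Antiderivative: F(t) = (81*t**2*sqrt(3*t**2 + 4) - 72*sqrt(2)*t**2*sin(3*t/2) + 36*sqrt(3*t**2 + 4) - 32*sqrt(2)*sin(3*t/2) + 216*sqrt(2))/(108*sqrt(2)*t**2 + 48*sqrt(2)); value = -3*sqrt(14)/8 - 1296/1105 - 2*sin(3/2)/3 - 2*sin(9/2)/3 + 3*sqrt(62)/8

The integrand splits into summands that can be handled one at a time.
F(t) = (81*t**2*sqrt(3*t**2 + 4) - 72*sqrt(2)*t**2*sin(3*t/2) + 36*sqrt(3*t**2 + 4) - 32*sqrt(2)*sin(3*t/2) + 216*sqrt(2))/(108*sqrt(2)*t**2 + 48*sqrt(2)) is an antiderivative of f.
Check: d/dt[(81*t**2*sqrt(3*t**2 + 4) - 72*sqrt(2)*t**2*sin(3*t/2) + 36*sqrt(3*t**2 + 4) - 32*sqrt(2)*sin(3*t/2) + 216*sqrt(2))/(108*sqrt(2)*t**2 + 48*sqrt(2))] = (729*sqrt(2)*t**5 - 648*t**4*sqrt(3*t**2 + 4)*cos(3*t/2) + 648*sqrt(2)*t**3 - 576*t**2*sqrt(3*t**2 + 4)*cos(3*t/2) - 2592*t*sqrt(3*t**2 + 4) + 144*sqrt(2)*t - 128*sqrt(3*t**2 + 4)*cos(3*t/2))/(648*t**4*sqrt(3*t**2 + 4) + 576*t**2*sqrt(3*t**2 + 4) + 128*sqrt(3*t**2 + 4)), which equals f(t).
F(3) = 18/85 - 2*sin(9/2)/3 + 3*sqrt(62)/8; F(-1) = 2*sin(3/2)/3 + 18/13 + 3*sqrt(14)/8.
Integral = F(3) - F(-1) = -3*sqrt(14)/8 - 1296/1105 - 2*sin(3/2)/3 - 2*sin(9/2)/3 + 3*sqrt(62)/8.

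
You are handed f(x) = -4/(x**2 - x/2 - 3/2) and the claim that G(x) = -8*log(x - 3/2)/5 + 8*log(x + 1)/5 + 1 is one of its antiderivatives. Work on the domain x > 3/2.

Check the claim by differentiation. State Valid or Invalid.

d/dx[G] = -8/(2*x**2 - x - 3)
This equals f(x) exactly, so the claim holds.

Valid - the claim checks out under differentiation.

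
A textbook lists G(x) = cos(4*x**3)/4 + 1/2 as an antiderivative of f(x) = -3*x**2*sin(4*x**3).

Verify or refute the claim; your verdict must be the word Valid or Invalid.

d/dx[G] = -3*x**2*sin(4*x**3)
This equals f(x) exactly, so the claim holds.

Valid - differentiating G returns exactly f.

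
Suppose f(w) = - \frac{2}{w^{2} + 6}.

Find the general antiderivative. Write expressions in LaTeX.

Recover f(w) by differentiating a candidate F(w); any mismatch rules it out.
Check: d/dw[- \frac{\sqrt{6} \operatorname{atan}{\left(\frac{\sqrt{6} w}{6} \right)}}{3}] = - \frac{2}{w^{2} + 6} = f(w).

F(w) = - \frac{\sqrt{6} \operatorname{atan}{\left(\frac{\sqrt{6} w}{6} \right)}}{3} + C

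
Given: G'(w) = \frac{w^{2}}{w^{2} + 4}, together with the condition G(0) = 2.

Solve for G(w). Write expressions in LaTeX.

Recover the given G'(w) by differentiating a candidate G(w); any mismatch rules it out.
A general antiderivative is w - 2 \operatorname{atan}{\left(\frac{w}{2} \right)} + C.
The condition gives C = 2 - (0) = 2.
So G(w) = w - 2 \operatorname{atan}{\left(\frac{w}{2} \right)} + 2.
Check: d/dw[w - 2 \operatorname{atan}{\left(\frac{w}{2} \right)} + 2] = \frac{w^{2}}{w^{2} + 4} = G'(w).

G(w) = w - 2 \operatorname{atan}{\left(\frac{w}{2} \right)} + 2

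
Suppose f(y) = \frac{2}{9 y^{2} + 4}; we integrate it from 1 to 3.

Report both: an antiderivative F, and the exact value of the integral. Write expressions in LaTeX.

Antiderivative: F(y) = \frac{\operatorname{atan}{\left(\frac{3 y}{2} \right)}}{3}; value = - \frac{\operatorname{atan}{\left(\frac{3}{2} \right)}}{3} + \frac{\operatorname{atan}{\left(\frac{9}{2} \right)}}{3}

Since d/dy undoes antidifferentiation here, F'(y) = f(y) is required of F(y).
F(y) = \frac{\operatorname{atan}{\left(\frac{3 y}{2} \right)}}{3} is an antiderivative of f.
Check: d/dy[\frac{\operatorname{atan}{\left(\frac{3 y}{2} \right)}}{3}] = \frac{2}{9 y^{2} + 4} = f(y).
F(3) = \frac{\operatorname{atan}{\left(\frac{9}{2} \right)}}{3}; F(1) = \frac{\operatorname{atan}{\left(\frac{3}{2} \right)}}{3}.
Integral = F(3) - F(1) = - \frac{\operatorname{atan}{\left(\frac{3}{2} \right)}}{3} + \frac{\operatorname{atan}{\left(\frac{9}{2} \right)}}{3}.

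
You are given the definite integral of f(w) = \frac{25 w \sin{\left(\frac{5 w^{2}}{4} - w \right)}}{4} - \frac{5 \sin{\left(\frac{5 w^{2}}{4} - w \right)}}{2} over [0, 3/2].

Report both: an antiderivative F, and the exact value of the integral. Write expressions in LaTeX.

Antiderivative: F(w) = - \frac{5 \cos{\left(\frac{5 w^{2}}{4} - w \right)}}{2}; value = \frac{5}{2} - \frac{5 \cos{\left(\frac{21}{16} \right)}}{2}

f matches the chain-rule pattern g'(h)*h' with inner function h(w) = \frac{5 w^{2}}{4} - w; substituting u = h(w) collapses the integral.
F(w) = - \frac{5 \cos{\left(\frac{5 w^{2}}{4} - w \right)}}{2} is an antiderivative of f.
Check: d/dw[- \frac{5 \cos{\left(\frac{5 w^{2}}{4} - w \right)}}{2}] = \frac{25 w \sin{\left(\frac{5 w^{2}}{4} - w \right)}}{4} - \frac{5 \sin{\left(\frac{5 w^{2}}{4} - w \right)}}{2} = f(w).
F(3/2) = - \frac{5 \cos{\left(\frac{21}{16} \right)}}{2}; F(0) = - \frac{5}{2}.
Integral = F(3/2) - F(0) = \frac{5}{2} - \frac{5 \cos{\left(\frac{21}{16} \right)}}{2}.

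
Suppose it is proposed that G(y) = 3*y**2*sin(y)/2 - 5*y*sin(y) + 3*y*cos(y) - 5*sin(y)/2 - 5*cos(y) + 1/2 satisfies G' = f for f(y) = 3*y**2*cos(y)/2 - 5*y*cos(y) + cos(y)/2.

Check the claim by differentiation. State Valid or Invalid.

d/dy[G] = 3*y**2*cos(y)/2 - 5*y*cos(y) + cos(y)/2
This equals f(y) exactly, so the claim holds.

Valid - differentiating G returns exactly f.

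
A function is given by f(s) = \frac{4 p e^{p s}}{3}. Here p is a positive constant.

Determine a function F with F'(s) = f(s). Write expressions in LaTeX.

An antiderivative is F(s) = \frac{4 e^{p s}}{3}.

Check any antiderivative F(s) by computing F'(s) and comparing it with f(s).
Check: d/ds[\frac{4 e^{p s}}{3}] = \frac{4 p e^{p s}}{3} = f(s).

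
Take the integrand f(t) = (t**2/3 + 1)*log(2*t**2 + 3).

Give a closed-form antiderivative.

An antiderivative is F(t) = (6*t**3*log(2*t**2 + 3) - 4*t**3 + 54*t*log(2*t**2 + 3) - 90*t + 45*sqrt(6)*atan(sqrt(6)*t/3))/54.

A first test for any F(t): its t-derivative must equal f(t) identically.
Check: d/dt[(6*t**3*log(2*t**2 + 3) - 4*t**3 + 54*t*log(2*t**2 + 3) - 90*t + 45*sqrt(6)*atan(sqrt(6)*t/3))/54] = t**2*log(2*t**2 + 3)/3 + log(2*t**2 + 3), which equals f(t).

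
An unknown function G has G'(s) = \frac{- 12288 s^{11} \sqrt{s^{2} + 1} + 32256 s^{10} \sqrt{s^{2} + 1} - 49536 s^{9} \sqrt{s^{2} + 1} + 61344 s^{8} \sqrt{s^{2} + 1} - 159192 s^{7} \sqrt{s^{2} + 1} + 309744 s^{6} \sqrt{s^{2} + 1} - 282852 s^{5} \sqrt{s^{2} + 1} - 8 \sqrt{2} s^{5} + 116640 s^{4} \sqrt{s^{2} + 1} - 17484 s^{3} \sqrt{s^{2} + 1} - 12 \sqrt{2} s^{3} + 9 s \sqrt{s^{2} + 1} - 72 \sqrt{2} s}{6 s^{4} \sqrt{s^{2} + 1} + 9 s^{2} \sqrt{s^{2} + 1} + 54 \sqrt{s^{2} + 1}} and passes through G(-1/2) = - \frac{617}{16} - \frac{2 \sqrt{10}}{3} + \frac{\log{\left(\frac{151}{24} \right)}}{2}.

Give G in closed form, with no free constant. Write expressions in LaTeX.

Any candidate G(s) must reproduce the stated G'(s) exactly.
A general antiderivative is - \frac{4 \sqrt{2 s^{2} + 2}}{3} - \left(4 s^{2} - 3 s\right)^{4} + \frac{\log{\left(\frac{2 s^{4}}{3} + s^{2} + 6 \right)}}{2} + C.
The condition gives C = - \frac{617}{16} - \frac{2 \sqrt{10}}{3} + \frac{\log{\left(\frac{151}{24} \right)}}{2} - (- \frac{625}{16} - \frac{2 \sqrt{10}}{3} + \frac{\log{\left(\frac{151}{24} \right)}}{2}) = \frac{1}{2}.
So G(s) = - 256 s^{8} + 768 s^{7} - 864 s^{6} + 432 s^{5} - 81 s^{4} - \frac{4 \sqrt{2} \sqrt{s^{2} + 1}}{3} + \frac{\log{\left(\frac{2 s^{4}}{3} + s^{2} + 6 \right)}}{2} + \frac{1}{2}.
Check: d/ds[- 256 s^{8} + 768 s^{7} - 864 s^{6} + 432 s^{5} - 81 s^{4} - \frac{4 \sqrt{2} \sqrt{s^{2} + 1}}{3} + \frac{\log{\left(\frac{2 s^{4}}{3} + s^{2} + 6 \right)}}{2} + \frac{1}{2}] = \frac{- 12288 s^{11} \sqrt{s^{2} + 1} + 32256 s^{10} \sqrt{s^{2} + 1} - 49536 s^{9} \sqrt{s^{2} + 1} + 61344 s^{8} \sqrt{s^{2} + 1} - 159192 s^{7} \sqrt{s^{2} + 1} + 309744 s^{6} \sqrt{s^{2} + 1} - 282852 s^{5} \sqrt{s^{2} + 1} - 8 \sqrt{2} s^{5} + 116640 s^{4} \sqrt{s^{2} + 1} - 17484 s^{3} \sqrt{s^{2} + 1} - 12 \sqrt{2} s^{3} + 9 s \sqrt{s^{2} + 1} - 72 \sqrt{2} s}{6 s^{4} \sqrt{s^{2} + 1} + 9 s^{2} \sqrt{s^{2} + 1} + 54 \sqrt{s^{2} + 1}} = G'(s).

G(s) = - 256 s^{8} + 768 s^{7} - 864 s^{6} + 432 s^{5} - 81 s^{4} - \frac{4 \sqrt{2} \sqrt{s^{2} + 1}}{3} + \frac{\log{\left(\frac{2 s^{4}}{3} + s^{2} + 6 \right)}}{2} + \frac{1}{2}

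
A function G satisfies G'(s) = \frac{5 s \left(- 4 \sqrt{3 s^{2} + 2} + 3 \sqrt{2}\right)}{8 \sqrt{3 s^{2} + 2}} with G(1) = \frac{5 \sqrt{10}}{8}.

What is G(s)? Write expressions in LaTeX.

G(s) = - \frac{5 s^{2}}{4} + \frac{5 \sqrt{\frac{3 s^{2}}{2} + 1}}{4} + \frac{5}{4}

Recover the given G'(s) by differentiating a candidate G(s); any mismatch rules it out.
A general antiderivative is - \frac{5 s^{2}}{4} + \frac{5 \sqrt{\frac{3 s^{2}}{2} + 1}}{4} + \frac{3}{4} + C.
The condition gives C = \frac{5 \sqrt{10}}{8} - (- \frac{1}{2} + \frac{5 \sqrt{10}}{8}) = \frac{1}{2}.
So G(s) = - \frac{5 s^{2}}{4} + \frac{5 \sqrt{\frac{3 s^{2}}{2} + 1}}{4} + \frac{5}{4}.
Check: d/ds[- \frac{5 s^{2}}{4} + \frac{5 \sqrt{\frac{3 s^{2}}{2} + 1}}{4} + \frac{5}{4}] = \frac{- 20 s \sqrt{3 s^{2} + 2} + 15 \sqrt{2} s}{8 \sqrt{3 s^{2} + 2}}, which equals G'(s).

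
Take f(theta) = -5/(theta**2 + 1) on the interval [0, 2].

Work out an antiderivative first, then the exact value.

Antiderivative: F(theta) = -5*atan(theta); value = -5*atan(2)

Any candidate F(theta) must reproduce f(theta) exactly when differentiated.
F(theta) = -5*atan(theta) is an antiderivative of f.
Check: d/dtheta[-5*atan(theta)] = -5/(theta**2 + 1) = f(theta).
F(2) = -5*atan(2); F(0) = 0.
Integral = F(2) - F(0) = -5*atan(2).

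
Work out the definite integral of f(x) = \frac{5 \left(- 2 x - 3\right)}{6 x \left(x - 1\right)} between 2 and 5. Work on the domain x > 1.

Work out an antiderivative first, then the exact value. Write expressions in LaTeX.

The denominator factors as 6 x \left(x - 1\right); partial fractions split f into directly integrable pieces: - \frac{25}{6 \left(x - 1\right)} + \frac{5}{2 x}.
F(x) = - \frac{5 \left(- 3 \log{\left(x \right)} + 5 \log{\left(x - 1 \right)}\right)}{6} is an antiderivative of f.
Check: d/dx[- \frac{5 \left(- 3 \log{\left(x \right)} + 5 \log{\left(x - 1 \right)}\right)}{6}] = \frac{- 10 x - 15}{6 x^{2} - 6 x}, which equals f(x).
F(5) = - \frac{25 \log{\left(4 \right)}}{6} + \frac{5 \log{\left(5 \right)}}{2}; F(2) = \frac{5 \log{\left(2 \right)}}{2}.
Integral = F(5) - F(2) = - \frac{25 \log{\left(4 \right)}}{6} - \frac{5 \log{\left(2 \right)}}{2} + \frac{5 \log{\left(5 \right)}}{2}.

Antiderivative: F(x) = - \frac{5 \left(- 3 \log{\left(x \right)} + 5 \log{\left(x - 1 \right)}\right)}{6}; value = - \frac{25 \log{\left(4 \right)}}{6} - \frac{5 \log{\left(2 \right)}}{2} + \frac{5 \log{\left(5 \right)}}{2}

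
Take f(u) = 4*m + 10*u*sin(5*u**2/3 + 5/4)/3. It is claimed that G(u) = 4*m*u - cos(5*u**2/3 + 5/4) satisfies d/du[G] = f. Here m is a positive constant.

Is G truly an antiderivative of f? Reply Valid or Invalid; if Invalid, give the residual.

Valid - the claim checks out under differentiation.

d/du[G] = 4*m + 10*u*sin(5*u**2/3 + 5/4)/3
This equals f(u) exactly, so the claim holds.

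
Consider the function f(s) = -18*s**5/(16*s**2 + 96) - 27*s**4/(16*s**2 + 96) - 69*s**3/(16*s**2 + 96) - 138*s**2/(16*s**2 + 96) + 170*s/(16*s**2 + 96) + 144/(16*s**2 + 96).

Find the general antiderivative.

F(s) = -9*s**4/32 - 9*s**3/16 + 39*s**2/32 + 3*s/2 - 2*log(s**2 + 6) + C

Integrate term by term and add the pieces.
Check: d/ds[-9*s**4/32 - 9*s**3/16 + 39*s**2/32 + 3*s/2 - 2*log(s**2 + 6)] = (-18*s**5 - 27*s**4 - 69*s**3 - 138*s**2 + 170*s + 144)/(16*s**2 + 96), which equals f(s).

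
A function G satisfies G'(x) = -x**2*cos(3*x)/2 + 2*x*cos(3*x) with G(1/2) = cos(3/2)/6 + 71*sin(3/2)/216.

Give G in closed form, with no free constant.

G(x) = (-9*x**2*sin(3*x) + 36*x*sin(3*x) - 6*x*cos(3*x) + 2*sin(3*x) + 12*cos(3*x))/54

The integrand splits into summands that can be handled one at a time.
A general antiderivative is -x**2*sin(3*x)/6 + 2*x*sin(3*x)/3 - x*cos(3*x)/9 + sin(3*x)/27 + 2*cos(3*x)/9 + C.
The condition gives C = cos(3/2)/6 + 71*sin(3/2)/216 - (cos(3/2)/6 + 71*sin(3/2)/216) = 0.
So G(x) = (-9*x**2*sin(3*x) + 36*x*sin(3*x) - 6*x*cos(3*x) + 2*sin(3*x) + 12*cos(3*x))/54.
Check: d/dx[(-9*x**2*sin(3*x) + 36*x*sin(3*x) - 6*x*cos(3*x) + 2*sin(3*x) + 12*cos(3*x))/54] = -x**2*cos(3*x)/2 + 2*x*cos(3*x) = G'(x).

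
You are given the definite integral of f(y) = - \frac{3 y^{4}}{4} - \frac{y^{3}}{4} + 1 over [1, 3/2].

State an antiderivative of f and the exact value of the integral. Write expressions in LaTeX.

Antiderivative: F(y) = - \frac{3 y^{5}}{20} - \frac{y^{4}}{16} + y; value = - \frac{951}{1280}

Integrate term by term and add the pieces.
F(y) = - \frac{3 y^{5}}{20} - \frac{y^{4}}{16} + y is an antiderivative of f.
Check: d/dy[- \frac{3 y^{5}}{20} - \frac{y^{4}}{16} + y] = - \frac{3 y^{4}}{4} - \frac{y^{3}}{4} + 1 = f(y).
F(3/2) = \frac{57}{1280}; F(1) = \frac{63}{80}.
Integral = F(3/2) - F(1) = - \frac{951}{1280}.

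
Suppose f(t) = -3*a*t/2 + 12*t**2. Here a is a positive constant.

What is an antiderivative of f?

Integrate term by term and add the pieces.
Check: d/dt[-3*a*t**2/4 + 4*t**3] = -3*a*t/2 + 12*t**2 = f(t).

An antiderivative is F(t) = -3*a*t**2/4 + 4*t**3.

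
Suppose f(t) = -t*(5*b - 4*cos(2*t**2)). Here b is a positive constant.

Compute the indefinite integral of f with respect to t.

F(t) = -5*b*t**2/2 + sin(2*t**2) + C

For F(t) to be correct the identity F'(t) - f(t) = 0 must hold.
Check: d/dt[-5*b*t**2/2 + sin(2*t**2)] = -5*b*t + 4*t*cos(2*t**2), which equals f(t).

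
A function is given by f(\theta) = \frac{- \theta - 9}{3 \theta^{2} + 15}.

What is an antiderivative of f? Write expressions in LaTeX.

Any candidate F(\theta) must reproduce f(\theta) exactly when differentiated.
Check: d/d\theta[- \frac{\log{\left(\theta^{2} + 5 \right)}}{6} - \frac{3 \sqrt{5} \operatorname{atan}{\left(\frac{\sqrt{5} \theta}{5} \right)}}{5}] = \frac{- \theta - 9}{3 \theta^{2} + 15} = f(\theta).

An antiderivative is F(\theta) = - \frac{\log{\left(\theta^{2} + 5 \right)}}{6} - \frac{3 \sqrt{5} \operatorname{atan}{\left(\frac{\sqrt{5} \theta}{5} \right)}}{5}.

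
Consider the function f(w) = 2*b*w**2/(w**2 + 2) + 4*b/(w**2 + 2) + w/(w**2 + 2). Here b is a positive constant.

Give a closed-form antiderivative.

The integrand splits into summands that can be handled one at a time.
Check: d/dw[(4*b*w + log(w**2 + 2))/2] = (2*b*w**2 + 4*b + w)/(w**2 + 2), which equals f(w).

An antiderivative is F(w) = (4*b*w + log(w**2 + 2))/2.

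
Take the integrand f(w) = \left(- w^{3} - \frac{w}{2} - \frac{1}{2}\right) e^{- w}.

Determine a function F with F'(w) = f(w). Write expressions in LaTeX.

Recognize the product-rule pattern: f = u'v + uv' with u = w^{3} + 3 w^{2} + \frac{13 w}{2} + 7, v = e^{- w}, so integration by parts undoes it.
Check: d/dw[\frac{\left(2 w^{3} + 6 w^{2} + 13 w + 14\right) e^{- w}}{2}] = \frac{\left(- 2 w^{3} - w - 1\right) e^{- w}}{2}, which equals f(w).

An antiderivative is F(w) = \frac{\left(2 w^{3} + 6 w^{2} + 13 w + 14\right) e^{- w}}{2}.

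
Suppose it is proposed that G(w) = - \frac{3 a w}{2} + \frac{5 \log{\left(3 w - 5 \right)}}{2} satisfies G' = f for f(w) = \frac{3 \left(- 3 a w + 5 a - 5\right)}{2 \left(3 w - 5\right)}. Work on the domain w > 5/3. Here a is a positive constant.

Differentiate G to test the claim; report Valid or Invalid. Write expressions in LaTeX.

Invalid: d/dw[G] - f = \frac{15}{3 w - 5}, which is not 0.

d/dw[G] = \frac{- 9 a w + 15 a + 15}{6 w - 10}
d/dw[G] - f(w) = \frac{15}{3 w - 5} != 0.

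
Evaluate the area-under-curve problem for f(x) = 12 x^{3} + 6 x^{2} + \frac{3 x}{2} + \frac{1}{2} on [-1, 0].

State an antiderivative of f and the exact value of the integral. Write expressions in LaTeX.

Antiderivative: F(x) = \frac{x \left(3 x + 2\right) \left(4 x^{2} + 1\right)}{4}; value = - \frac{5}{4}

Integrate term by term and add the pieces.
F(x) = \frac{x \left(3 x + 2\right) \left(4 x^{2} + 1\right)}{4} is an antiderivative of f.
Check: d/dx[\frac{x \left(3 x + 2\right) \left(4 x^{2} + 1\right)}{4}] = 12 x^{3} + 6 x^{2} + \frac{3 x}{2} + \frac{1}{2} = f(x).
F(0) = 0; F(-1) = \frac{5}{4}.
Integral = F(0) - F(-1) = - \frac{5}{4}.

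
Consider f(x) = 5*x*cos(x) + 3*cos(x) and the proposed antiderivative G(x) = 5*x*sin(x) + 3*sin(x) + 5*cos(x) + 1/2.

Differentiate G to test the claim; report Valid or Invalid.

Valid - differentiating G returns exactly f.

d/dx[G] = 5*x*cos(x) + 3*cos(x)
This equals f(x) exactly, so the claim holds.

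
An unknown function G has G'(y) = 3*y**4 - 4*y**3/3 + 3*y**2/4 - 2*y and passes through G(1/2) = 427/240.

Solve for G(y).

G(y) = 3*y**5/5 - y**4/3 + y**3/4 - y**2 + 2

The integrand splits into summands that can be handled one at a time.
A general antiderivative is 3*y**5/5 - y**4/3 + y**3/4 - y**2 + C.
The condition gives C = 427/240 - (-53/240) = 2.
So G(y) = 3*y**5/5 - y**4/3 + y**3/4 - y**2 + 2.
Check: d/dy[3*y**5/5 - y**4/3 + y**3/4 - y**2 + 2] = 3*y**4 - 4*y**3/3 + 3*y**2/4 - 2*y = G'(y).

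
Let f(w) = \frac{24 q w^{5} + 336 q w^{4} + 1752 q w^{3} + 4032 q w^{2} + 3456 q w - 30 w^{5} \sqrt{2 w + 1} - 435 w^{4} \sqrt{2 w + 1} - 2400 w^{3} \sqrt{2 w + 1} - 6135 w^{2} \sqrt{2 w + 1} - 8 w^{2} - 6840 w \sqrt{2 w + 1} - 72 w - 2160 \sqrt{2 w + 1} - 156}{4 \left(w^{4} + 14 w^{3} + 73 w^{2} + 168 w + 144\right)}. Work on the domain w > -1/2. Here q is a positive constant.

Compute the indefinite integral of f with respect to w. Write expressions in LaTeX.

F(w) = \frac{12 q w^{4} + 84 q w^{3} + 144 q w^{2} - 12 w^{4} \sqrt{2 w + 1} - 96 w^{3} \sqrt{2 w + 1} - 231 w^{2} \sqrt{2 w + 1} - 165 w \sqrt{2 w + 1} + 8 w - 36 \sqrt{2 w + 1} + 36}{4 w^{2} + 28 w + 48} + C

An antiderivative F(w) passes only if d/dw[F] lands on f(w) exactly.
Check: d/dw[\frac{12 q w^{4} + 84 q w^{3} + 144 q w^{2} - 12 w^{4} \sqrt{2 w + 1} - 96 w^{3} \sqrt{2 w + 1} - 231 w^{2} \sqrt{2 w + 1} - 165 w \sqrt{2 w + 1} + 8 w - 36 \sqrt{2 w + 1} + 36}{4 w^{2} + 28 w + 48}] = \frac{24 q w^{5} \sqrt{2 w + 1} + 336 q w^{4} \sqrt{2 w + 1} + 1752 q w^{3} \sqrt{2 w + 1} + 4032 q w^{2} \sqrt{2 w + 1} + 3456 q w \sqrt{2 w + 1} - 60 w^{6} - 900 w^{5} - 5235 w^{4} - 14670 w^{3} - 8 w^{2} \sqrt{2 w + 1} - 19815 w^{2} - 72 w \sqrt{2 w + 1} - 11160 w - 156 \sqrt{2 w + 1} - 2160}{4 w^{4} \sqrt{2 w + 1} + 56 w^{3} \sqrt{2 w + 1} + 292 w^{2} \sqrt{2 w + 1} + 672 w \sqrt{2 w + 1} + 576 \sqrt{2 w + 1}}, which equals f(w).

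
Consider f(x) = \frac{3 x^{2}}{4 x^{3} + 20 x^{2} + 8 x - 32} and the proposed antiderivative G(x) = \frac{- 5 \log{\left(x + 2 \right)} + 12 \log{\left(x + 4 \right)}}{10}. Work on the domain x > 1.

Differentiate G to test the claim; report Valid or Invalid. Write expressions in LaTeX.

Invalid: d/dx[G] - f = - \frac{1}{20 x - 20}, which is not 0.

d/dx[G] = \frac{7 x + 4}{10 x^{2} + 60 x + 80}
d/dx[G] - f(x) = - \frac{1}{20 x - 20} != 0.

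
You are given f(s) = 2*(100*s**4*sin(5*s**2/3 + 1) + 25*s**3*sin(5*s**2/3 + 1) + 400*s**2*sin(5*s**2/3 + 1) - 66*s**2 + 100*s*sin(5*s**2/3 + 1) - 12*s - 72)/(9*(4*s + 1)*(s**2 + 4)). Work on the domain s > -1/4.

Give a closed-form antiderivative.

An antiderivative is F(s) = -log(2*s + 1/2) - 4*log(3*s**2/2 + 6)/3 - 5*cos(5*s**2/3 + 1)/3.

Check any antiderivative F(s) by computing F'(s) and comparing it with f(s).
Check: d/ds[-log(2*s + 1/2) - 4*log(3*s**2/2 + 6)/3 - 5*cos(5*s**2/3 + 1)/3] = (200*s**4*sin(5*s**2/3 + 1) + 50*s**3*sin(5*s**2/3 + 1) + 800*s**2*sin(5*s**2/3 + 1) - 132*s**2 + 200*s*sin(5*s**2/3 + 1) - 24*s - 144)/(36*s**3 + 9*s**2 + 144*s + 36), which equals f(s).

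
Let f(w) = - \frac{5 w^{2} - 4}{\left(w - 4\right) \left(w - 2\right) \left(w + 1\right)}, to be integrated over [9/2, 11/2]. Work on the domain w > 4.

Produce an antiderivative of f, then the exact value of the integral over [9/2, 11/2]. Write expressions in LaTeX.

The denominator factors as \left(w - 4\right) \left(w - 2\right) \left(w + 1\right); partial fractions split f into directly integrable pieces: - \frac{1}{15 \left(w + 1\right)} + \frac{8}{3 \left(w - 2\right)} - \frac{38}{5 \left(w - 4\right)}.
F(w) = - \frac{114 \log{\left(w - 4 \right)} - 40 \log{\left(w - 2 \right)} + \log{\left(w + 1 \right)}}{15} is an antiderivative of f.
Check: d/dw[- \frac{114 \log{\left(w - 4 \right)} - 40 \log{\left(w - 2 \right)} + \log{\left(w + 1 \right)}}{15}] = \frac{4 - 5 w^{2}}{w^{3} - 5 w^{2} + 2 w + 8}, which equals f(w).
F(11/2) = - \frac{38 \log{\left(\frac{3}{2} \right)}}{5} - \frac{\log{\left(\frac{13}{2} \right)}}{15} + \frac{8 \log{\left(\frac{7}{2} \right)}}{3}; F(9/2) = - \frac{\log{\left(\frac{11}{2} \right)}}{15} + \frac{8 \log{\left(\frac{5}{2} \right)}}{3} + \frac{38 \log{\left(2 \right)}}{5}.
Integral = F(11/2) - F(9/2) = - \frac{38 \log{\left(2 \right)}}{5} - \frac{38 \log{\left(\frac{3}{2} \right)}}{5} - \frac{8 \log{\left(\frac{5}{2} \right)}}{3} - \frac{\log{\left(\frac{13}{2} \right)}}{15} + \frac{\log{\left(\frac{11}{2} \right)}}{15} + \frac{8 \log{\left(\frac{7}{2} \right)}}{3}.

Antiderivative: F(w) = - \frac{114 \log{\left(w - 4 \right)} - 40 \log{\left(w - 2 \right)} + \log{\left(w + 1 \right)}}{15}; value = - \frac{38 \log{\left(2 \right)}}{5} - \frac{38 \log{\left(\frac{3}{2} \right)}}{5} - \frac{8 \log{\left(\frac{5}{2} \right)}}{3} - \frac{\log{\left(\frac{13}{2} \right)}}{15} + \frac{\log{\left(\frac{11}{2} \right)}}{15} + \frac{8 \log{\left(\frac{7}{2} \right)}}{3}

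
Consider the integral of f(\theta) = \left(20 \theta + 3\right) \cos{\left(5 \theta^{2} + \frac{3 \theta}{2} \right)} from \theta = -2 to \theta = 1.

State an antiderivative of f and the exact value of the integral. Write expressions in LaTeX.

f matches the chain-rule pattern g'(h)*h' with inner function h(\theta) = 5 \theta^{2} + \frac{3 \theta}{2}; substituting u = h(\theta) collapses the integral.
F(\theta) = 2 \sin{\left(5 \theta^{2} + \frac{3 \theta}{2} \right)} is an antiderivative of f.
Check: d/d\theta[2 \sin{\left(5 \theta^{2} + \frac{3 \theta}{2} \right)}] = 20 \theta \cos{\left(5 \theta^{2} + \frac{3 \theta}{2} \right)} + 3 \cos{\left(5 \theta^{2} + \frac{3 \theta}{2} \right)}, which equals f(\theta).
F(1) = 2 \sin{\left(\frac{13}{2} \right)}; F(-2) = 2 \sin{\left(17 \right)}.
Integral = F(1) - F(-2) = 2 \sin{\left(\frac{13}{2} \right)} - 2 \sin{\left(17 \right)}.

Antiderivative: F(\theta) = 2 \sin{\left(5 \theta^{2} + \frac{3 \theta}{2} \right)}; value = 2 \sin{\left(\frac{13}{2} \right)} - 2 \sin{\left(17 \right)}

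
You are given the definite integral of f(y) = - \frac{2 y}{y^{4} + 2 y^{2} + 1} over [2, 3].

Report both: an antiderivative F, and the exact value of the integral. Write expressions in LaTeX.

Antiderivative: F(y) = \frac{1}{y^{2} + 1}; value = - \frac{1}{10}

The substitution u = y^{2} + 1 works: f is exactly (dF/du)*(du/dy) for that inner function.
F(y) = \frac{1}{y^{2} + 1} is an antiderivative of f.
Check: d/dy[\frac{1}{y^{2} + 1}] = - \frac{2 y}{y^{4} + 2 y^{2} + 1} = f(y).
F(3) = \frac{1}{10}; F(2) = \frac{1}{5}.
Integral = F(3) - F(2) = - \frac{1}{10}.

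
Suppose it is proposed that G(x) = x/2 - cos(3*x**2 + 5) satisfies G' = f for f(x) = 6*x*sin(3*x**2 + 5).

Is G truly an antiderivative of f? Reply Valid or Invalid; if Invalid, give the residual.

Invalid: d/dx[G] - f = 1/2, which is not 0.

d/dx[G] = 6*x*sin(3*x**2 + 5) + 1/2
d/dx[G] - f(x) = 1/2 != 0.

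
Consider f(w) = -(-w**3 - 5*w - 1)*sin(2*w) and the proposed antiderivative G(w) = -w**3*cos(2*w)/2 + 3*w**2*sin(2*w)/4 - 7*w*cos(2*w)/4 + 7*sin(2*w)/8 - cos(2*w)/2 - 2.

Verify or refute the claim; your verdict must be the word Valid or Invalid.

Valid. The derivative of G reproduces f.

d/dw[G] = w**3*sin(2*w) + 5*w*sin(2*w) + sin(2*w)
This equals f(w) exactly, so the claim holds.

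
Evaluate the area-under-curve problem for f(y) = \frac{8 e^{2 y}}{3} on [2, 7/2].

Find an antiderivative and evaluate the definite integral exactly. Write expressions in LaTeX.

Antiderivative: F(y) = \frac{4 e^{2 y}}{3}; value = - \frac{4 e^{4}}{3} + \frac{4 e^{7}}{3}

A first test for any F(y): its y-derivative must equal f(y) identically.
F(y) = \frac{4 e^{2 y}}{3} is an antiderivative of f.
Check: d/dy[\frac{4 e^{2 y}}{3}] = \frac{8 e^{2 y}}{3} = f(y).
F(7/2) = \frac{4 e^{7}}{3}; F(2) = \frac{4 e^{4}}{3}.
Integral = F(7/2) - F(2) = - \frac{4 e^{4}}{3} + \frac{4 e^{7}}{3}.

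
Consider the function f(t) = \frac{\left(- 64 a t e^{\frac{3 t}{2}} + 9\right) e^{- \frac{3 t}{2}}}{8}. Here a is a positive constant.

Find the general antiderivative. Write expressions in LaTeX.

Since d/dt undoes antidifferentiation here, F'(t) = f(t) is required of F(t).
Check: d/dt[- 4 a t^{2} - \frac{3 e^{- \frac{3 t}{2}}}{4}] = \frac{\left(- 64 a t e^{\frac{3 t}{2}} + 9\right) e^{- \frac{3 t}{2}}}{8} = f(t).

F(t) = - 4 a t^{2} - \frac{3 e^{- \frac{3 t}{2}}}{4} + C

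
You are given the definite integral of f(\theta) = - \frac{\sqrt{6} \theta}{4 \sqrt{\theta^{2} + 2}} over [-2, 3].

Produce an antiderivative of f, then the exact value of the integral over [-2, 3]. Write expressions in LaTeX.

f matches the chain-rule pattern g'(h)*h' with inner function h(\theta) = \frac{3 \theta^{2}}{2} + 3; substituting u = h(\theta) collapses the integral.
F(\theta) = - \frac{\sqrt{6} \sqrt{\theta^{2} + 2}}{4} is an antiderivative of f.
Check: d/d\theta[- \frac{\sqrt{6} \sqrt{\theta^{2} + 2}}{4}] = - \frac{\sqrt{6} \theta}{4 \sqrt{\theta^{2} + 2}} = f(\theta).
F(3) = - \frac{\sqrt{66}}{4}; F(-2) = - \frac{3}{2}.
Integral = F(3) - F(-2) = \frac{3}{2} - \frac{\sqrt{66}}{4}.

Antiderivative: F(\theta) = - \frac{\sqrt{6} \sqrt{\theta^{2} + 2}}{4}; value = \frac{3}{2} - \frac{\sqrt{66}}{4}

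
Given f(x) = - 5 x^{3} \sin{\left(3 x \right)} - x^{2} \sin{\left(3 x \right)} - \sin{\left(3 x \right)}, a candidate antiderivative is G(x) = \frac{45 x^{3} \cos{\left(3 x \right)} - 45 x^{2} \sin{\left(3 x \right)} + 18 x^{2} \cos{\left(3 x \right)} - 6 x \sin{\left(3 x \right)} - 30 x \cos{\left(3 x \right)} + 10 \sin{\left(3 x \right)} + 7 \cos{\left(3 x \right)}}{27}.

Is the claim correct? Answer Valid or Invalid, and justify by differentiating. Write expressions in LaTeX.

d/dx[G] = - 5 x^{3} \sin{\left(3 x \right)} - 2 x^{2} \sin{\left(3 x \right)} + \frac{2 x \cos{\left(3 x \right)}}{3} - \sin{\left(3 x \right)}
d/dx[G] - f(x) = - x^{2} \sin{\left(3 x \right)} + \frac{2 x \cos{\left(3 x \right)}}{3} != 0.

Invalid: d/dx[G] - f = - x^{2} \sin{\left(3 x \right)} + \frac{2 x \cos{\left(3 x \right)}}{3}, which is not 0.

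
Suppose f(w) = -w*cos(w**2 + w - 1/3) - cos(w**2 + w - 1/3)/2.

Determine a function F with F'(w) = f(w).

An antiderivative is F(w) = -sin(w**2 + w - 1/3)/2.

f matches the chain-rule pattern g'(h)*h' with inner function h(w) = w**2 + w - 1/3; substituting u = h(w) collapses the integral.
Check: d/dw[-sin(w**2 + w - 1/3)/2] = -w*cos(w**2 + w - 1/3) - cos(w**2 + w - 1/3)/2 = f(w).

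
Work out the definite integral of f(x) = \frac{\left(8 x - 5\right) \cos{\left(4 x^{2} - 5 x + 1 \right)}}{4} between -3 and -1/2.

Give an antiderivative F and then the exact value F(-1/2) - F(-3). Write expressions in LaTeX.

Antiderivative: F(x) = \frac{\sin{\left(4 x^{2} - 5 x + 1 \right)}}{4}; value = - \frac{\sin{\left(52 \right)}}{4} + \frac{\sin{\left(\frac{9}{2} \right)}}{4}

The substitution u = 4 x^{2} - 5 x + 1 works: f is exactly (dF/du)*(du/dx) for that inner function.
F(x) = \frac{\sin{\left(4 x^{2} - 5 x + 1 \right)}}{4} is an antiderivative of f.
Check: d/dx[\frac{\sin{\left(4 x^{2} - 5 x + 1 \right)}}{4}] = 2 x \cos{\left(4 x^{2} - 5 x + 1 \right)} - \frac{5 \cos{\left(4 x^{2} - 5 x + 1 \right)}}{4}, which equals f(x).
F(-1/2) = \frac{\sin{\left(\frac{9}{2} \right)}}{4}; F(-3) = \frac{\sin{\left(52 \right)}}{4}.
Integral = F(-1/2) - F(-3) = - \frac{\sin{\left(52 \right)}}{4} + \frac{\sin{\left(\frac{9}{2} \right)}}{4}.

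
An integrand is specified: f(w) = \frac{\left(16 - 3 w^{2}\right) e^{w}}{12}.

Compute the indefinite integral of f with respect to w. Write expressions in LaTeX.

F(w) = - \frac{w^{2} e^{w}}{4} + \frac{w e^{w}}{2} + \frac{5 e^{w}}{6} + C

Recognize the product-rule pattern: f = u'v + uv' with u = - \frac{w^{2}}{4} + \frac{w}{2} + \frac{5}{6}, v = e^{w}, so integration by parts undoes it.
Check: d/dw[- \frac{w^{2} e^{w}}{4} + \frac{w e^{w}}{2} + \frac{5 e^{w}}{6}] = - \frac{w^{2} e^{w}}{4} + \frac{4 e^{w}}{3}, which equals f(w).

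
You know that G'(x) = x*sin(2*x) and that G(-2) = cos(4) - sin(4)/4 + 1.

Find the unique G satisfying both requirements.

Since d/dx undoes antidifferentiation here, G(x) must give back the stated G'(x).
A general antiderivative is -x*cos(2*x)/2 + sin(2*x)/4 + C.
The condition gives C = cos(4) - sin(4)/4 + 1 - (cos(4) - sin(4)/4) = 1.
So G(x) = (-2*x*cos(2*x) + sin(2*x) + 4)/4.
Check: d/dx[(-2*x*cos(2*x) + sin(2*x) + 4)/4] = x*sin(2*x) = G'(x).

G(x) = (-2*x*cos(2*x) + sin(2*x) + 4)/4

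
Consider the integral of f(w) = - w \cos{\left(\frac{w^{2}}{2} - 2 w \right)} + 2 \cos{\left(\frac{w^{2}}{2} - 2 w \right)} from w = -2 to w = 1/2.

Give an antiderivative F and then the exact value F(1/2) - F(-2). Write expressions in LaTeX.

Antiderivative: F(w) = - \sin{\left(\frac{w^{2}}{2} - 2 w \right)}; value = \sin{\left(6 \right)} + \sin{\left(\frac{7}{8} \right)}

f matches the chain-rule pattern g'(h)*h' with inner function h(w) = \frac{w^{2}}{2} - 2 w; substituting u = h(w) collapses the integral.
F(w) = - \sin{\left(\frac{w^{2}}{2} - 2 w \right)} is an antiderivative of f.
Check: d/dw[- \sin{\left(\frac{w^{2}}{2} - 2 w \right)}] = - w \cos{\left(\frac{w^{2}}{2} - 2 w \right)} + 2 \cos{\left(\frac{w^{2}}{2} - 2 w \right)} = f(w).
F(1/2) = \sin{\left(\frac{7}{8} \right)}; F(-2) = - \sin{\left(6 \right)}.
Integral = F(1/2) - F(-2) = \sin{\left(6 \right)} + \sin{\left(\frac{7}{8} \right)}.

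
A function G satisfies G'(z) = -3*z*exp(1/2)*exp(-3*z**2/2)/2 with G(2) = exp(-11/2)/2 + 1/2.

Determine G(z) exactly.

G'(z) matches the chain-rule pattern g'(h)*h' with inner function h(z) = 1/2 - 3*z**2/2; substituting u = h(z) collapses the integral.
A general antiderivative is exp(1/2 - 3*z**2/2)/2 + C.
The condition gives C = exp(-11/2)/2 + 1/2 - (exp(-11/2)/2) = 1/2.
So G(z) = 1/2 + exp(1/2)*exp(-3*z**2/2)/2.
Check: d/dz[1/2 + exp(1/2)*exp(-3*z**2/2)/2] = -3*z*exp(1/2)*exp(-3*z**2/2)/2 = G'(z).

G(z) = 1/2 + exp(1/2)*exp(-3*z**2/2)/2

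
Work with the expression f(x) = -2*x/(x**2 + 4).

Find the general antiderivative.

F(x) = -log(x**2 + 4) + C

The substitution u = x**2 + 4 works: f is exactly (dF/du)*(du/dx) for that inner function.
Check: d/dx[-log(x**2 + 4)] = -2*x/(x**2 + 4) = f(x).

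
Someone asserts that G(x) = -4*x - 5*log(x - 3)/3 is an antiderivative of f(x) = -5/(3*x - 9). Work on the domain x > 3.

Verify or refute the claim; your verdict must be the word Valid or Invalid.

d/dx[G] = (31 - 12*x)/(3*x - 9)
d/dx[G] - f(x) = -4 != 0.

Invalid: d/dx[G] - f = -4, which is not 0.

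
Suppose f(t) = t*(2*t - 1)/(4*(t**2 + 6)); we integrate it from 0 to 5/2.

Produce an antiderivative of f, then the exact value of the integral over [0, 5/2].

Antiderivative: F(t) = (4*t - log(t**2 + 6) - 4*sqrt(6)*atan(sqrt(6)*t/6))/8; value = -sqrt(6)*atan(5*sqrt(6)/12)/2 - log(49/4)/8 + log(6)/8 + 5/4

A candidate is checked by its d/dt: the result must match f(t).
F(t) = (4*t - log(t**2 + 6) - 4*sqrt(6)*atan(sqrt(6)*t/6))/8 is an antiderivative of f.
Check: d/dt[(4*t - log(t**2 + 6) - 4*sqrt(6)*atan(sqrt(6)*t/6))/8] = (2*t**2 - t)/(4*t**2 + 24), which equals f(t).
F(5/2) = -sqrt(6)*atan(5*sqrt(6)/12)/2 - log(49/4)/8 + 5/4; F(0) = -log(6)/8.
Integral = F(5/2) - F(0) = -sqrt(6)*atan(5*sqrt(6)/12)/2 - log(49/4)/8 + log(6)/8 + 5/4.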